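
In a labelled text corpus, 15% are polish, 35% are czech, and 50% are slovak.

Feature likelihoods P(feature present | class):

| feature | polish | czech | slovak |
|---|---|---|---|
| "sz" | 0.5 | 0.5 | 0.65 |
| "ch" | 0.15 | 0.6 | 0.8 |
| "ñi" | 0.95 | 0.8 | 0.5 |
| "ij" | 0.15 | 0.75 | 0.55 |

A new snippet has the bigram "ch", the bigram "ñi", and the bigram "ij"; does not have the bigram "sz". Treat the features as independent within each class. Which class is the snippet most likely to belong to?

polish: 0.15 × (1−0.5) × 0.15 × 0.95 × 0.15 = 0.001603125
czech: 0.35 × (1−0.5) × 0.6 × 0.8 × 0.75 = 0.063
slovak: 0.5 × (1−0.65) × 0.8 × 0.5 × 0.55 = 0.0385
Highest score → czech.

czech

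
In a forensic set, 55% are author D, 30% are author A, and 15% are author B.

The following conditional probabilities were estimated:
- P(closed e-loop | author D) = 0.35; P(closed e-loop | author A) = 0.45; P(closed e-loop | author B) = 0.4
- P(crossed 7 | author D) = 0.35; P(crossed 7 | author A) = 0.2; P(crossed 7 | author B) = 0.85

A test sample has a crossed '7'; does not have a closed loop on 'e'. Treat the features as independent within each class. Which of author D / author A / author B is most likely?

author D

author D: 0.55 × (1−0.35) × 0.35 = 0.125125
author A: 0.3 × (1−0.45) × 0.2 = 0.033
author B: 0.15 × (1−0.4) × 0.85 = 0.0765
Highest score → author D.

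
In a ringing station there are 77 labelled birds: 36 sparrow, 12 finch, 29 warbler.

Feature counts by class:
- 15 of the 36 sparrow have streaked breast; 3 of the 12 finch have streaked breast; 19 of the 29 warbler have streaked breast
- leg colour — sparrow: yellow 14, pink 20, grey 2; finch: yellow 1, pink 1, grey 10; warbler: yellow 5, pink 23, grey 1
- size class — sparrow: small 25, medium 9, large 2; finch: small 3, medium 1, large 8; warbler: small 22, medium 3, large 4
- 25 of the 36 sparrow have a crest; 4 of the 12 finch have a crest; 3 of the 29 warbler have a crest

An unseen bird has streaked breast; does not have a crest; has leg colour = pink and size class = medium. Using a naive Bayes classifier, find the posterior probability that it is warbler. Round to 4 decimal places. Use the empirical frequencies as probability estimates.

sparrow: (36/77) × (15/36) × (20/36) × (9/36) × (11/36) ≈ 0.0082672
finch: (12/77) × (3/12) × (1/12) × (1/12) × (8/12) ≈ 0.000180375
warbler: (29/77) × (19/29) × (23/29) × (3/29) × (26/29) ≈ 0.0181506
P(warbler | x) = 0.0181506 / 0.026598175 ≈ 0.6824

0.6824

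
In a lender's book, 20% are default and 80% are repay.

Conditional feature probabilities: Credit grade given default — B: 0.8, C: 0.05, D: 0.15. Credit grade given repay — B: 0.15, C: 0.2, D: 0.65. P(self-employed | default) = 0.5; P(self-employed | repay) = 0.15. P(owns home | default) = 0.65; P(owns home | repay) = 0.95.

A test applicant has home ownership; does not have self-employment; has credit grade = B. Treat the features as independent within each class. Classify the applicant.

default: 0.2 × 0.8 × (1−0.5) × 0.65 = 0.052
repay: 0.8 × 0.15 × (1−0.15) × 0.95 = 0.0969
Highest score → repay.

repay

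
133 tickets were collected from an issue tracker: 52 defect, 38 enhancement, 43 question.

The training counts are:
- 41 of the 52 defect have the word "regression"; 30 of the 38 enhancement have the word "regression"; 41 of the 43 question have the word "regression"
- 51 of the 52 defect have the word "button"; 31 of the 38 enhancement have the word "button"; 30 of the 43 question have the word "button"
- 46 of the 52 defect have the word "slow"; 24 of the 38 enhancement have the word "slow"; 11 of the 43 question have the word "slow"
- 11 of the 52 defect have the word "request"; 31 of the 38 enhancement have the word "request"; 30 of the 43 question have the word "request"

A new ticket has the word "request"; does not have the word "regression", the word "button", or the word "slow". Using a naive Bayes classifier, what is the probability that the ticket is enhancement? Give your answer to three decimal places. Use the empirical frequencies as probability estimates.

defect: (52/133) × (11/52) × (1/52) × (6/52) × (11/52) ≈ 0.0000388217
enhancement: (38/133) × (8/38) × (7/38) × (14/38) × (31/38) ≈ 0.00333024
question: (43/133) × (2/43) × (13/43) × (32/43) × (30/43) ≈ 0.00236041
P(enhancement | x) = 0.00333024 / 0.0057294717 ≈ 0.581

0.581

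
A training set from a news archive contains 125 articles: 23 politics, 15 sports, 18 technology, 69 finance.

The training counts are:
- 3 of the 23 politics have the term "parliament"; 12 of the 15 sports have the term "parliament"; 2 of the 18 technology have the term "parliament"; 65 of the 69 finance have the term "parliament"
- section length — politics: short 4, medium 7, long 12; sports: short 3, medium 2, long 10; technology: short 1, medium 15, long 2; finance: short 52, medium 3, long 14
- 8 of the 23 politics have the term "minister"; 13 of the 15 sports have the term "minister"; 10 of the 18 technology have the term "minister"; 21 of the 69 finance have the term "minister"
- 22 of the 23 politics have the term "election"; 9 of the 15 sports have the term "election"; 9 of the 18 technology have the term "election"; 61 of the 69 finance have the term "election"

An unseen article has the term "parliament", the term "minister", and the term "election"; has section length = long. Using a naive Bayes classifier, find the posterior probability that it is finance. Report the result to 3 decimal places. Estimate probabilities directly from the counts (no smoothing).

politics: (23/125) × (3/23) × (12/23) × (8/23) × (22/23) ≈ 0.00416602
sports: (15/125) × (12/15) × (10/15) × (13/15) × (9/15) = 0.03328
technology: (18/125) × (2/18) × (2/18) × (10/18) × (9/18) ≈ 0.000493827
finance: (69/125) × (65/69) × (14/69) × (21/69) × (61/69) ≈ 0.0283879
P(finance | x) = 0.0283879 / 0.066327747 ≈ 0.428

0.428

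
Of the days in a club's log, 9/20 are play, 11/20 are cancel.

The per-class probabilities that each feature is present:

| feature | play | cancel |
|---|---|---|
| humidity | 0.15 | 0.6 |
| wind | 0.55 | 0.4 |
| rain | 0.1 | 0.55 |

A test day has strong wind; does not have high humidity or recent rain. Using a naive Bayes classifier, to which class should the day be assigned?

play: 0.45 × (1−0.15) × 0.55 × (1−0.1) = 0.1893375
cancel: 0.55 × (1−0.6) × 0.4 × (1−0.55) = 0.0396
Highest score → play.

play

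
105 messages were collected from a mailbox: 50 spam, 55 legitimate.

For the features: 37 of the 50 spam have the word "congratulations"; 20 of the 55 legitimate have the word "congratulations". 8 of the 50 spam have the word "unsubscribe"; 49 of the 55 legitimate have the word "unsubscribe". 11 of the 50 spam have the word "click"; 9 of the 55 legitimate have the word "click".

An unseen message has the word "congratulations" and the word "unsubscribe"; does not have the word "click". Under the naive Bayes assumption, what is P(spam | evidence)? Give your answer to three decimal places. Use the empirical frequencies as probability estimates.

spam: (50/105) × (37/50) × (8/50) × (39/50) ≈ 0.0439771
legitimate: (55/105) × (20/55) × (49/55) × (46/55) ≈ 0.141928
P(spam | x) = 0.0439771 / 0.1859051 ≈ 0.237

0.237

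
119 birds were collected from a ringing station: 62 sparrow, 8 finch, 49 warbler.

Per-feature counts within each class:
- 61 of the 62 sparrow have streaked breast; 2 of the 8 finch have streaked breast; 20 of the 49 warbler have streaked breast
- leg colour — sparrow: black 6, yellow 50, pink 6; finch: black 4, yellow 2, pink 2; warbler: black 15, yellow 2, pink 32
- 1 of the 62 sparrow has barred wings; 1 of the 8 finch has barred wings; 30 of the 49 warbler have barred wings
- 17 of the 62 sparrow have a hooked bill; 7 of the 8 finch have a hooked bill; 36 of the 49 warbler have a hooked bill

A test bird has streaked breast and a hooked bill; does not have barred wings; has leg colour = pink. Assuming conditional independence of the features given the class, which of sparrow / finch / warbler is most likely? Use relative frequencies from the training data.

sparrow: (62/119) × (61/62) × (6/62) × (61/62) × (17/62) ≈ 0.0133825
finch: (8/119) × (2/8) × (2/8) × (7/8) × (7/8) ≈ 0.00321691
warbler: (49/119) × (20/49) × (32/49) × (19/49) × (36/49) ≈ 0.0312681
Highest score → warbler.

warbler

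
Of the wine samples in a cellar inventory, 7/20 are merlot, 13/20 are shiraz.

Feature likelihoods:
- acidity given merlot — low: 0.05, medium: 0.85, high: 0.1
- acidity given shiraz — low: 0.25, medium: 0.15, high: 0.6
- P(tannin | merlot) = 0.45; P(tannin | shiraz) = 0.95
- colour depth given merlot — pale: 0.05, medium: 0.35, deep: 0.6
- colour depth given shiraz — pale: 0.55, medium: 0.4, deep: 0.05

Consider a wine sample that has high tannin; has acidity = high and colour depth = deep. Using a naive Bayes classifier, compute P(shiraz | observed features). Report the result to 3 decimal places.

merlot: 0.35 × 0.1 × 0.45 × 0.6 = 0.00945
shiraz: 0.65 × 0.6 × 0.95 × 0.05 = 0.018525
P(shiraz | x) = 0.018525 / 0.027975 ≈ 0.662

0.662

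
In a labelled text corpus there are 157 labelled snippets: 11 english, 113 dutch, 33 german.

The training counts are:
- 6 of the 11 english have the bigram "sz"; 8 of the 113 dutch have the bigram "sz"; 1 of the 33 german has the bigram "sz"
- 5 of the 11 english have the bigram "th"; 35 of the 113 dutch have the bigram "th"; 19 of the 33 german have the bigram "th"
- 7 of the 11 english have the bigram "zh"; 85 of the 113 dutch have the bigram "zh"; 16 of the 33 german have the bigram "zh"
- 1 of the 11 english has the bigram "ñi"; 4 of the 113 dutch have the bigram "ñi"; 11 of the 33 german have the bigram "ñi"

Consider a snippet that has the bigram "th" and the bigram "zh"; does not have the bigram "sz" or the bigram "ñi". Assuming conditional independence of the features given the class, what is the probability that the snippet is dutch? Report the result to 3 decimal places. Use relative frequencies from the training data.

english: (11/157) × (5/11) × (5/11) × (7/11) × (10/11) ≈ 0.00837453
dutch: (113/157) × (105/113) × (35/113) × (85/113) × (109/113) ≈ 0.150303
german: (33/157) × (32/33) × (19/33) × (16/33) × (22/33) ≈ 0.0379319
P(dutch | x) = 0.150303 / 0.19660943 ≈ 0.764

0.764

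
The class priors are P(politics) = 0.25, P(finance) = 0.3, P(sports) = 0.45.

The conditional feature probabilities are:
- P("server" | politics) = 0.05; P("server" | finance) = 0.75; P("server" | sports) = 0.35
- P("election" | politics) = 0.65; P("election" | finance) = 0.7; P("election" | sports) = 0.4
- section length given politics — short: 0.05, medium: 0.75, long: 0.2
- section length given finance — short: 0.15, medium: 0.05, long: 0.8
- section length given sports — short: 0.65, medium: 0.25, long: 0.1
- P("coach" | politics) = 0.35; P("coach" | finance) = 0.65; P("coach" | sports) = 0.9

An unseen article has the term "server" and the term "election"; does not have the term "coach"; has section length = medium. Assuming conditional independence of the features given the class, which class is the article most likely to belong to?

politics: 0.25 × 0.05 × 0.65 × 0.75 × (1−0.35) = 0.0039609375
finance: 0.3 × 0.75 × 0.7 × 0.05 × (1−0.65) = 0.00275625
sports: 0.45 × 0.35 × 0.4 × 0.25 × (1−0.9) = 0.001575
Highest score → politics.

politics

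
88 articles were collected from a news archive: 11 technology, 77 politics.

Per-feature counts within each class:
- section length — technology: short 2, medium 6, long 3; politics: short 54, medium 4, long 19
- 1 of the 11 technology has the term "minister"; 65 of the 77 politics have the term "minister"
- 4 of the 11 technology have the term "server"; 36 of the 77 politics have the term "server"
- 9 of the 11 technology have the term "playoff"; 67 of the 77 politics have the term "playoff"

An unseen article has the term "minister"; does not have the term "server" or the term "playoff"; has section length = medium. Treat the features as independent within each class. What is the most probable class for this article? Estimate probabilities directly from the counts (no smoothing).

politics

technology: (11/88) × (6/11) × (1/11) × (7/11) × (2/11) ≈ 0.000717164
politics: (77/88) × (4/77) × (65/77) × (41/77) × (10/77) ≈ 0.0026534
Highest score → politics.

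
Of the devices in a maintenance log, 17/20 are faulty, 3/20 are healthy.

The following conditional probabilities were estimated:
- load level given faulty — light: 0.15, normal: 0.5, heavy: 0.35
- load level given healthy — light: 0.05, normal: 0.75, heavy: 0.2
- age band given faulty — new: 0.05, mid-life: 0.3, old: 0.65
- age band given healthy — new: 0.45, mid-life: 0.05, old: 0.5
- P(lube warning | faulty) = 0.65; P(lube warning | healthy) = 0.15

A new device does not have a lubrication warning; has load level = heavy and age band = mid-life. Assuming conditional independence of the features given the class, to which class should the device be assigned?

faulty

faulty: 0.85 × 0.35 × 0.3 × (1−0.65) = 0.0312375
healthy: 0.15 × 0.2 × 0.05 × (1−0.15) = 0.001275
Highest score → faulty.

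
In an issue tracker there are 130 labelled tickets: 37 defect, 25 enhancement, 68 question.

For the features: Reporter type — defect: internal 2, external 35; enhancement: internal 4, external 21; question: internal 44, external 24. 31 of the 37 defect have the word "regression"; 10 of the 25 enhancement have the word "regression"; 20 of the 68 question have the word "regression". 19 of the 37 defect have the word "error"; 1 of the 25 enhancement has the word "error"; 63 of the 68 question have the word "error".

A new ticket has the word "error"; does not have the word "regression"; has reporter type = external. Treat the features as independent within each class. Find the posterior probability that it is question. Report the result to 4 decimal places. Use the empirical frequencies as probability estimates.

defect: (37/130) × (35/37) × (6/37) × (19/37) ≈ 0.0224195
enhancement: (25/130) × (21/25) × (15/25) × (1/25) ≈ 0.00387692
question: (68/130) × (24/68) × (48/68) × (63/68) ≈ 0.120735
P(question | x) = 0.120735 / 0.14703142 ≈ 0.8212

0.8212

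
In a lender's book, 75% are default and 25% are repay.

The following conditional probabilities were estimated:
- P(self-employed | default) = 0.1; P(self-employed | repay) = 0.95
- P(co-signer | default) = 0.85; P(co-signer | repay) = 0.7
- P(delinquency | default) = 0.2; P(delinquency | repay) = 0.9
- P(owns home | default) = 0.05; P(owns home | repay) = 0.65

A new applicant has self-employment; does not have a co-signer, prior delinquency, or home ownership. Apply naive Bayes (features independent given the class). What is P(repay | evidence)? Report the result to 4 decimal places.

0.2258

default: 0.75 × 0.1 × (1−0.85) × (1−0.2) × (1−0.05) = 0.00855
repay: 0.25 × 0.95 × (1−0.7) × (1−0.9) × (1−0.65) = 0.00249375
P(repay | x) = 0.00249375 / 0.01104375 ≈ 0.2258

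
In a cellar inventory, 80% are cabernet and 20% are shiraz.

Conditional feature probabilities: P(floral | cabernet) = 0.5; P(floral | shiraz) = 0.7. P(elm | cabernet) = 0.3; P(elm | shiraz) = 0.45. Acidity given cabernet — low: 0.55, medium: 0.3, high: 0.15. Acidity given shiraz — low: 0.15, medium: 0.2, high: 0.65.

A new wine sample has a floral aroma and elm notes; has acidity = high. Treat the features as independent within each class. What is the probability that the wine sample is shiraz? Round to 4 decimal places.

cabernet: 0.8 × 0.5 × 0.3 × 0.15 = 0.018
shiraz: 0.2 × 0.7 × 0.45 × 0.65 = 0.04095
P(shiraz | x) = 0.04095 / 0.05895 ≈ 0.6947

0.6947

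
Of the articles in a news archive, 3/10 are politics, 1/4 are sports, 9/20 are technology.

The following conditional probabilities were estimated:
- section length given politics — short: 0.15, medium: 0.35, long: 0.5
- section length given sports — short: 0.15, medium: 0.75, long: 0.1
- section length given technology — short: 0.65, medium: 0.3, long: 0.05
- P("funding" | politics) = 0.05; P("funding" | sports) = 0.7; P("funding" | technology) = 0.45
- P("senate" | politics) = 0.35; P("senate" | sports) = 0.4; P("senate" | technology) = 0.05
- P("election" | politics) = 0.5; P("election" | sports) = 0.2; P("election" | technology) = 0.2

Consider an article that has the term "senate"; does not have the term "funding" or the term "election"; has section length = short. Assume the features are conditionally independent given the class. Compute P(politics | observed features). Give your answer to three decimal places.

politics: 0.3 × 0.15 × (1−0.05) × 0.35 × (1−0.5) = 0.00748125
sports: 0.25 × 0.15 × (1−0.7) × 0.4 × (1−0.2) = 0.0036
technology: 0.45 × 0.65 × (1−0.45) × 0.05 × (1−0.2) = 0.006435
P(politics | x) = 0.00748125 / 0.01751625 ≈ 0.427

0.427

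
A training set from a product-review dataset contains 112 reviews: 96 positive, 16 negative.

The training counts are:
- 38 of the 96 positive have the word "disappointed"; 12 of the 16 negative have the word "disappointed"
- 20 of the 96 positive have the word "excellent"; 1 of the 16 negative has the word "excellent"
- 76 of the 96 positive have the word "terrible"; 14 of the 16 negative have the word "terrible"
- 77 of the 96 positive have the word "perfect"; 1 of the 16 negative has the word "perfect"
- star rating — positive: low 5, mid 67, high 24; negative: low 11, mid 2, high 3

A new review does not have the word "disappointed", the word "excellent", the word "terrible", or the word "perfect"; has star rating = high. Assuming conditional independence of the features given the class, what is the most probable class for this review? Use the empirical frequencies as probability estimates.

positive

positive: (96/112) × (58/96) × (76/96) × (20/96) × (19/96) × (24/96) ≈ 0.00422604
negative: (16/112) × (4/16) × (15/16) × (2/16) × (15/16) × (3/16) ≈ 0.000735692
Highest score → positive.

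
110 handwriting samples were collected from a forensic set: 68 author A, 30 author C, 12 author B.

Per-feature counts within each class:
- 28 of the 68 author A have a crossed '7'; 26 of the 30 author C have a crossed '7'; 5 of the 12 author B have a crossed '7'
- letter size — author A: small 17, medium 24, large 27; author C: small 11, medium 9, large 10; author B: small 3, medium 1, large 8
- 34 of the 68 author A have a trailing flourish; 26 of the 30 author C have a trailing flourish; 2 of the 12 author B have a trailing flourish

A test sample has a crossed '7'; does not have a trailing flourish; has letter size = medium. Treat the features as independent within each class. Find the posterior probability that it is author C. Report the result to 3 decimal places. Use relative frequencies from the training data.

author A: (68/110) × (28/68) × (24/68) × (34/68) ≈ 0.0449198
author C: (30/110) × (26/30) × (9/30) × (4/30) ≈ 0.00945455
author B: (12/110) × (5/12) × (1/12) × (10/12) ≈ 0.00315657
P(author C | x) = 0.00945455 / 0.05753092 ≈ 0.164

0.164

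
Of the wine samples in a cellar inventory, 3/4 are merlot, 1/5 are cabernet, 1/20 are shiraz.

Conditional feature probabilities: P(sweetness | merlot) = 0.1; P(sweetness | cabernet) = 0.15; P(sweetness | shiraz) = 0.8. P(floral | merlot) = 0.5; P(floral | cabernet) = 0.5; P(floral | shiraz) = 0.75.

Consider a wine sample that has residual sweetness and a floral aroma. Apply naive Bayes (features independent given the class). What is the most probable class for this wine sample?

merlot

merlot: 0.75 × 0.1 × 0.5 = 0.0375
cabernet: 0.2 × 0.15 × 0.5 = 0.015
shiraz: 0.05 × 0.8 × 0.75 = 0.03
Highest score → merlot.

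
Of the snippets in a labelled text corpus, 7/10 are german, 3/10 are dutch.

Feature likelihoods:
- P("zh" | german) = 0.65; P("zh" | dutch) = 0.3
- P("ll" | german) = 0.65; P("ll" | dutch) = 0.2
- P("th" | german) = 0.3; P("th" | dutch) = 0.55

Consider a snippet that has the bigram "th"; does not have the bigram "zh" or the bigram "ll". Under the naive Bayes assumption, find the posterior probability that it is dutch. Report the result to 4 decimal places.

0.7822

german: 0.7 × (1−0.65) × (1−0.65) × 0.3 = 0.025725
dutch: 0.3 × (1−0.3) × (1−0.2) × 0.55 = 0.0924
P(dutch | x) = 0.0924 / 0.118125 ≈ 0.7822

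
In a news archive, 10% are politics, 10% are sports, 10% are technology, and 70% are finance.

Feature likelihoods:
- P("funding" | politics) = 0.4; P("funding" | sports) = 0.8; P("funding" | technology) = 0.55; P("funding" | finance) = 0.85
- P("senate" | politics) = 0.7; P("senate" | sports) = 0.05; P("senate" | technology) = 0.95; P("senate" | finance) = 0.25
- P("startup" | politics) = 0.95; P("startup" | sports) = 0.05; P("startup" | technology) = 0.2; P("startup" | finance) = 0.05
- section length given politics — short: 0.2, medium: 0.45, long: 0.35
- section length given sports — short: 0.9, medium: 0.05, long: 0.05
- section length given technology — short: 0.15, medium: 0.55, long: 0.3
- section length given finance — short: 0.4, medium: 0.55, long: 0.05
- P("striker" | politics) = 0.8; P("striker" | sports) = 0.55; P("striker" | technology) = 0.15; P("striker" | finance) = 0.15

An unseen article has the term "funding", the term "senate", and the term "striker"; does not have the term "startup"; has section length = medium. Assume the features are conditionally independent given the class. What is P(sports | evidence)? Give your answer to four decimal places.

politics: 0.1 × 0.4 × 0.7 × (1−0.95) × 0.45 × 0.8 = 0.000504
sports: 0.1 × 0.8 × 0.05 × (1−0.05) × 0.05 × 0.55 = 0.0001045
technology: 0.1 × 0.55 × 0.95 × (1−0.2) × 0.55 × 0.15 = 0.0034485
finance: 0.7 × 0.85 × 0.25 × (1−0.05) × 0.55 × 0.15 = 0.01165828125
P(sports | x) = 0.0001045 / 0.01571528125 ≈ 0.0066

0.0066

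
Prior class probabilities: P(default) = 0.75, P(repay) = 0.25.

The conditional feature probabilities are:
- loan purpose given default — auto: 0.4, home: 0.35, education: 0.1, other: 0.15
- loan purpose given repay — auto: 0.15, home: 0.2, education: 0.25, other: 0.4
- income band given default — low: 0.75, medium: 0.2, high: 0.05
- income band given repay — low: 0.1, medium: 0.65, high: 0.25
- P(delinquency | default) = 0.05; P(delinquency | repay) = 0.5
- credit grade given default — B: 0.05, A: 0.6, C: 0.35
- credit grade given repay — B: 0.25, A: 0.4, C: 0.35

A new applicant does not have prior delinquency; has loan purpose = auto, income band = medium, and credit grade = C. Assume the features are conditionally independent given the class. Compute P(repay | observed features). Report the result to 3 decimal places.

default: 0.75 × 0.4 × 0.2 × (1−0.05) × 0.35 = 0.01995
repay: 0.25 × 0.15 × 0.65 × (1−0.5) × 0.35 = 0.004265625
P(repay | x) = 0.004265625 / 0.024215625 ≈ 0.176

0.176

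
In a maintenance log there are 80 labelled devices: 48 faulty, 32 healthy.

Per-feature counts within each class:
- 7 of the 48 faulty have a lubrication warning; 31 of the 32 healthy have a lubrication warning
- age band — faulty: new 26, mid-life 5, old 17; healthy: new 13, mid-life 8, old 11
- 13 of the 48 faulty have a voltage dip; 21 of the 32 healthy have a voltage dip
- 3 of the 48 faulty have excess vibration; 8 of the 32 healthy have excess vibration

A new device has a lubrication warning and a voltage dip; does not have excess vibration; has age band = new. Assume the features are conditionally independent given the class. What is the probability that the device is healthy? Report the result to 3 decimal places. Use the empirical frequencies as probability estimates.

0.866

faulty: (48/80) × (7/48) × (26/48) × (13/48) × (45/48) ≈ 0.0120341
healthy: (32/80) × (31/32) × (13/32) × (21/32) × (24/32) = 0.0774810791015625
P(healthy | x) = 0.0774810791015625 / 0.0895151791015625 ≈ 0.866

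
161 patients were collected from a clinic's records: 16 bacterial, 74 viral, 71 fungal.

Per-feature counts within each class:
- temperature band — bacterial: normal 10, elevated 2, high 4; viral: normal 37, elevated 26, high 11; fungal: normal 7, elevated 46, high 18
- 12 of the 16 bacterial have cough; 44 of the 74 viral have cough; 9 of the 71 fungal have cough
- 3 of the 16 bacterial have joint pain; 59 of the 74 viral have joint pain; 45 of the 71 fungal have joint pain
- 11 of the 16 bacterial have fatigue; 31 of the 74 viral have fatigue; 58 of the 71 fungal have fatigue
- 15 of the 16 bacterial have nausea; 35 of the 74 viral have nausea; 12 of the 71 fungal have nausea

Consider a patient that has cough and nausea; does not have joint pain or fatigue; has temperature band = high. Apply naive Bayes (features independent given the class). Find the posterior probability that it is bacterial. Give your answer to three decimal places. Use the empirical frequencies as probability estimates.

bacterial: (16/161) × (4/16) × (12/16) × (13/16) × (5/16) × (15/16) ≈ 0.00443547
viral: (74/161) × (11/74) × (44/74) × (15/74) × (43/74) × (35/74) ≈ 0.00226319
fungal: (71/161) × (18/71) × (9/71) × (26/71) × (13/71) × (12/71) ≈ 0.000160603
P(bacterial | x) = 0.00443547 / 0.006859263 ≈ 0.647

0.647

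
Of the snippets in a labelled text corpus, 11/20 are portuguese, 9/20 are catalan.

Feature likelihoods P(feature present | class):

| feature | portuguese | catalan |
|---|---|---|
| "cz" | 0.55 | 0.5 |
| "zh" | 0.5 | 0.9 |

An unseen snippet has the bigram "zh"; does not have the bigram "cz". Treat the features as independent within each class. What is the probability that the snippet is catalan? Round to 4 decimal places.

0.6207

portuguese: 0.55 × (1−0.55) × 0.5 = 0.12375
catalan: 0.45 × (1−0.5) × 0.9 = 0.2025
P(catalan | x) = 0.2025 / 0.32625 ≈ 0.6207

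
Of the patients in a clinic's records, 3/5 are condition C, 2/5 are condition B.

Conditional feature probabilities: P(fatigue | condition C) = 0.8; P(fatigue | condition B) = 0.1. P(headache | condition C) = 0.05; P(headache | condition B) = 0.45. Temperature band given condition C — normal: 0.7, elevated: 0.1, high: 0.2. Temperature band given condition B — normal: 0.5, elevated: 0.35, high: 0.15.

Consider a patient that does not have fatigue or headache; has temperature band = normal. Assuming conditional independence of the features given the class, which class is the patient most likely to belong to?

condition B

condition C: 0.6 × (1−0.8) × (1−0.05) × 0.7 = 0.0798
condition B: 0.4 × (1−0.1) × (1−0.45) × 0.5 = 0.099
Highest score → condition B.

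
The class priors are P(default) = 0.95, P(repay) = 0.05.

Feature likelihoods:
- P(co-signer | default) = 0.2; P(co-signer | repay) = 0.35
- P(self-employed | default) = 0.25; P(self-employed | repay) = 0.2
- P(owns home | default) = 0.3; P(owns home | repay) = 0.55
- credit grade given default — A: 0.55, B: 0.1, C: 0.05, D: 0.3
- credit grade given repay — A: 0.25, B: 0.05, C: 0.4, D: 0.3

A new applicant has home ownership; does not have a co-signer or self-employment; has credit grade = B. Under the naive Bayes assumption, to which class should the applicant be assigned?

default: 0.95 × (1−0.2) × (1−0.25) × 0.3 × 0.1 = 0.0171
repay: 0.05 × (1−0.35) × (1−0.2) × 0.55 × 0.05 = 0.000715
Highest score → default.

default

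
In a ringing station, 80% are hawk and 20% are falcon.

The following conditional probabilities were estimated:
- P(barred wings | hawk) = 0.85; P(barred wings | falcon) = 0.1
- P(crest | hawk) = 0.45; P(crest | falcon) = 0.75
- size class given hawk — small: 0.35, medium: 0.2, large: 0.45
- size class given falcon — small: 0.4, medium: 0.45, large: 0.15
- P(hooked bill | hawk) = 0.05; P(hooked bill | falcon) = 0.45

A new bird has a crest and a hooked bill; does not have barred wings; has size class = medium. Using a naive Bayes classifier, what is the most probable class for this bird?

falcon

hawk: 0.8 × (1−0.85) × 0.45 × 0.2 × 0.05 = 0.00054
falcon: 0.2 × (1−0.1) × 0.75 × 0.45 × 0.45 = 0.0273375
Highest score → falcon.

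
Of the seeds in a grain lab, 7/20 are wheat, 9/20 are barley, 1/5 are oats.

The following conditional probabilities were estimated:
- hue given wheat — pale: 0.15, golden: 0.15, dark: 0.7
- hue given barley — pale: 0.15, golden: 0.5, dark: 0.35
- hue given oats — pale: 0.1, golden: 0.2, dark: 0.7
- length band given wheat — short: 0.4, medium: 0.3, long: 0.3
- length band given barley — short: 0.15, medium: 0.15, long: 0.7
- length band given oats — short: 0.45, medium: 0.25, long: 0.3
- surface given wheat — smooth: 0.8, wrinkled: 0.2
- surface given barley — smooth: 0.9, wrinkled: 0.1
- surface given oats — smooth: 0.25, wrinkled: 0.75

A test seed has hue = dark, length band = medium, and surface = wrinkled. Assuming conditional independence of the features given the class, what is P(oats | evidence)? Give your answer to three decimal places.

wheat: 0.35 × 0.7 × 0.3 × 0.2 = 0.0147
barley: 0.45 × 0.35 × 0.15 × 0.1 = 0.0023625
oats: 0.2 × 0.7 × 0.25 × 0.75 = 0.02625
P(oats | x) = 0.02625 / 0.0433125 ≈ 0.606

0.606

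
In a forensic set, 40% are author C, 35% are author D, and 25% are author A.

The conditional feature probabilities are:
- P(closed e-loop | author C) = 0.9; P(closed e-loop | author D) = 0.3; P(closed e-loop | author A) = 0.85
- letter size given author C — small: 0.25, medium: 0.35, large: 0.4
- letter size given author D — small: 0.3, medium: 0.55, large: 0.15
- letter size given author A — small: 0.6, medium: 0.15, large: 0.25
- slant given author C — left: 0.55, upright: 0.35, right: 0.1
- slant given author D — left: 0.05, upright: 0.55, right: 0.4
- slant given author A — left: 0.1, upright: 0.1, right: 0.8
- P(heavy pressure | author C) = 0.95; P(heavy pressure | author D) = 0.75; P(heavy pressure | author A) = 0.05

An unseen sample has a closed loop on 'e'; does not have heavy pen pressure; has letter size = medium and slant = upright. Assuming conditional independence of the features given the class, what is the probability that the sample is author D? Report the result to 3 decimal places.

author C: 0.4 × 0.9 × 0.35 × 0.35 × (1−0.95) = 0.002205
author D: 0.35 × 0.3 × 0.55 × 0.55 × (1−0.75) = 0.007940625
author A: 0.25 × 0.85 × 0.15 × 0.1 × (1−0.05) = 0.003028125
P(author D | x) = 0.007940625 / 0.01317375 ≈ 0.603

0.603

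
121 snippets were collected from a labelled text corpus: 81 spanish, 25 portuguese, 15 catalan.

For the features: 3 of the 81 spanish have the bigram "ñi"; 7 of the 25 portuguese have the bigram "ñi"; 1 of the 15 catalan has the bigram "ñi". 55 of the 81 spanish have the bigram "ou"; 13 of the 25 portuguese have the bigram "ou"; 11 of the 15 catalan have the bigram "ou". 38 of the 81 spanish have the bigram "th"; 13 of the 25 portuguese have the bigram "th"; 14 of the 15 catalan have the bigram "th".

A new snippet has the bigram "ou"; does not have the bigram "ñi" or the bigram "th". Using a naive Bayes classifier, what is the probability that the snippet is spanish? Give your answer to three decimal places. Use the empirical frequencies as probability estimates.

0.844

spanish: (81/121) × (78/81) × (55/81) × (43/81) ≈ 0.232365
portuguese: (25/121) × (18/25) × (13/25) × (12/25) ≈ 0.0371306
catalan: (15/121) × (14/15) × (11/15) × (1/15) ≈ 0.00565657
P(spanish | x) = 0.232365 / 0.27515217 ≈ 0.844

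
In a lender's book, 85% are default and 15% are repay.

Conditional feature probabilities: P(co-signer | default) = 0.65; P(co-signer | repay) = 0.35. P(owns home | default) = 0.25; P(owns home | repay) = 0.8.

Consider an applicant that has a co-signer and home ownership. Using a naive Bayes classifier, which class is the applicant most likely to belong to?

default: 0.85 × 0.65 × 0.25 = 0.138125
repay: 0.15 × 0.35 × 0.8 = 0.042
Highest score → default.

default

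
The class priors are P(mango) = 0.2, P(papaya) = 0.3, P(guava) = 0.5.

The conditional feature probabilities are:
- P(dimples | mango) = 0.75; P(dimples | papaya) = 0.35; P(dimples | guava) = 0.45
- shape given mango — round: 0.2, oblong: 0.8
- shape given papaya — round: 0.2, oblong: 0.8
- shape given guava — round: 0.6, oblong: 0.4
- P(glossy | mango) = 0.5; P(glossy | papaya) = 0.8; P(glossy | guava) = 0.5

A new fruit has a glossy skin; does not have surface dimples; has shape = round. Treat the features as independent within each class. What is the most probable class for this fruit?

guava

mango: 0.2 × (1−0.75) × 0.2 × 0.5 = 0.005
papaya: 0.3 × (1−0.35) × 0.2 × 0.8 = 0.0312
guava: 0.5 × (1−0.45) × 0.6 × 0.5 = 0.0825
Highest score → guava.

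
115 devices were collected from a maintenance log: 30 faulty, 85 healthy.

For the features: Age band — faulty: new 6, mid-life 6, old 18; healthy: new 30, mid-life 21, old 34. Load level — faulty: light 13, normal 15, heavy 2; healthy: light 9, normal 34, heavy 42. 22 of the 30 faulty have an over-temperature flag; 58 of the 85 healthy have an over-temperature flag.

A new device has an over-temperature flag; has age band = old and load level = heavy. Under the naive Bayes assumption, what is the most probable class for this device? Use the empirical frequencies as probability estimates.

faulty: (30/115) × (18/30) × (2/30) × (22/30) ≈ 0.00765217
healthy: (85/115) × (34/85) × (42/85) × (58/85) ≈ 0.0996829
Highest score → healthy.

healthy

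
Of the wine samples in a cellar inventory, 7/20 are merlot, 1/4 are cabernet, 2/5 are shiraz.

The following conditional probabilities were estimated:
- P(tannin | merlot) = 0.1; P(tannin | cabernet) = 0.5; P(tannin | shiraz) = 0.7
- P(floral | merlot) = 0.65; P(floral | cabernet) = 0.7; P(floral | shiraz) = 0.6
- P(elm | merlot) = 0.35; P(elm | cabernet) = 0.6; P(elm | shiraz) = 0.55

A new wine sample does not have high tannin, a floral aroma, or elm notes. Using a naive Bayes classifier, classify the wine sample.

merlot

merlot: 0.35 × (1−0.1) × (1−0.65) × (1−0.35) = 0.0716625
cabernet: 0.25 × (1−0.5) × (1−0.7) × (1−0.6) = 0.015
shiraz: 0.4 × (1−0.7) × (1−0.6) × (1−0.55) = 0.0216
Highest score → merlot.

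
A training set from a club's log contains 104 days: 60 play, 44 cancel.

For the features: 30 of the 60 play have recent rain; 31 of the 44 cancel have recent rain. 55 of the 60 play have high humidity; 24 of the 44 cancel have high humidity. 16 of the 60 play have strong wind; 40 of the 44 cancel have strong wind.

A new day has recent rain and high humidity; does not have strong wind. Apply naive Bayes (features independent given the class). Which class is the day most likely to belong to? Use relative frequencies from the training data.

play: (60/104) × (30/60) × (55/60) × (44/60) ≈ 0.19391
cancel: (44/104) × (31/44) × (24/44) × (4/44) ≈ 0.0147807
Highest score → play.

play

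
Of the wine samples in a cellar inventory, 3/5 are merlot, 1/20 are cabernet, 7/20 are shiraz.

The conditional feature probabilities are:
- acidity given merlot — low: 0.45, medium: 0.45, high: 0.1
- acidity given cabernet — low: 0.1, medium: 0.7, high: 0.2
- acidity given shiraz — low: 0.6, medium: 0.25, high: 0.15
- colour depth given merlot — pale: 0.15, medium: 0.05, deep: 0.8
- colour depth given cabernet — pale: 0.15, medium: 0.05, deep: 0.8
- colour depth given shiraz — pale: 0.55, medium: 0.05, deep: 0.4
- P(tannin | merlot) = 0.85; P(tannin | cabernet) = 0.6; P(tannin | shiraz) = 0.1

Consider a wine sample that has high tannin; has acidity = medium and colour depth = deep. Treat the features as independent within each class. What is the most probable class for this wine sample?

merlot: 0.6 × 0.45 × 0.8 × 0.85 = 0.1836
cabernet: 0.05 × 0.7 × 0.8 × 0.6 = 0.0168
shiraz: 0.35 × 0.25 × 0.4 × 0.1 = 0.0035
Highest score → merlot.

merlot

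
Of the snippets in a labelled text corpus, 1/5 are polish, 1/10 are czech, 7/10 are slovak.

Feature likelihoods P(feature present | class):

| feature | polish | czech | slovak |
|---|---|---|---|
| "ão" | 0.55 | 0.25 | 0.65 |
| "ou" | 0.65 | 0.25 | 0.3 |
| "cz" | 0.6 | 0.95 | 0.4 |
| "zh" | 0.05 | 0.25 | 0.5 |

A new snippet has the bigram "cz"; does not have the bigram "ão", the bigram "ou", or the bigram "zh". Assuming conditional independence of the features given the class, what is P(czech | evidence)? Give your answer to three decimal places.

polish: 0.2 × (1−0.55) × (1−0.65) × 0.6 × (1−0.05) = 0.017955
czech: 0.1 × (1−0.25) × (1−0.25) × 0.95 × (1−0.25) = 0.040078125
slovak: 0.7 × (1−0.65) × (1−0.3) × 0.4 × (1−0.5) = 0.0343
P(czech | x) = 0.040078125 / 0.092333125 ≈ 0.434

0.434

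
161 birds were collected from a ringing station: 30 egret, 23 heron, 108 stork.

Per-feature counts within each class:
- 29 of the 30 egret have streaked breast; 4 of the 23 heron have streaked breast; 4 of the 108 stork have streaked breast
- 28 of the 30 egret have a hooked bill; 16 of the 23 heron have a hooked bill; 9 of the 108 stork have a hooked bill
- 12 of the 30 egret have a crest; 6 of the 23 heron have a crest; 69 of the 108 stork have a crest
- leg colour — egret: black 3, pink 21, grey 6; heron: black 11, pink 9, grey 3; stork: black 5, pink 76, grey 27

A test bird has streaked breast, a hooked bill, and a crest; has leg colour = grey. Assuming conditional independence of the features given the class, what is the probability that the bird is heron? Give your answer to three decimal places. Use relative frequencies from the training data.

0.041

egret: (30/161) × (29/30) × (28/30) × (12/30) × (6/30) ≈ 0.0134493
heron: (23/161) × (4/23) × (16/23) × (6/23) × (3/23) ≈ 0.000588089
stork: (108/161) × (4/108) × (9/108) × (69/108) × (27/108) ≈ 0.000330688
P(heron | x) = 0.000588089 / 0.014368077 ≈ 0.041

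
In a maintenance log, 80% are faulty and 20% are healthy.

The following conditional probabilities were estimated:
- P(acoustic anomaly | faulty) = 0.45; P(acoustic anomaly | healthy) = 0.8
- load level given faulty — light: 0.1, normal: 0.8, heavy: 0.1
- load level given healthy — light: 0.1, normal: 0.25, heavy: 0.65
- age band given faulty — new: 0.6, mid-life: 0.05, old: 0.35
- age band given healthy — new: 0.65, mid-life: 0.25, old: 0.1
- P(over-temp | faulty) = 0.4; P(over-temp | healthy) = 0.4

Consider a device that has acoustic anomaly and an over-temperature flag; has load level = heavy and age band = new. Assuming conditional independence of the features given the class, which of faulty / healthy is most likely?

healthy

faulty: 0.8 × 0.45 × 0.1 × 0.6 × 0.4 = 0.00864
healthy: 0.2 × 0.8 × 0.65 × 0.65 × 0.4 = 0.02704
Highest score → healthy.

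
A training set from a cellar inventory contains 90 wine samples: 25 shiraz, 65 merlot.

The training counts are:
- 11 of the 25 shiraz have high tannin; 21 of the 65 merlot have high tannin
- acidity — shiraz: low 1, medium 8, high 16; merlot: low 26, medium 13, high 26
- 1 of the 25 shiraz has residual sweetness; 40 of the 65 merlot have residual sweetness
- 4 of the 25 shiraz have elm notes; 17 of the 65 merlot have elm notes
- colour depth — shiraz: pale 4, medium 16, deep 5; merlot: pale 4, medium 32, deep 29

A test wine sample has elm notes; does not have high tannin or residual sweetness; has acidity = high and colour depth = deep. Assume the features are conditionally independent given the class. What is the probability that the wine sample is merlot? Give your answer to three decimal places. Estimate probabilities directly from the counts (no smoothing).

0.742

shiraz: (25/90) × (14/25) × (16/25) × (24/25) × (4/25) × (5/25) ≈ 0.00305835
merlot: (65/90) × (44/65) × (26/65) × (25/65) × (17/65) × (29/65) ≈ 0.00877641
P(merlot | x) = 0.00877641 / 0.01183476 ≈ 0.742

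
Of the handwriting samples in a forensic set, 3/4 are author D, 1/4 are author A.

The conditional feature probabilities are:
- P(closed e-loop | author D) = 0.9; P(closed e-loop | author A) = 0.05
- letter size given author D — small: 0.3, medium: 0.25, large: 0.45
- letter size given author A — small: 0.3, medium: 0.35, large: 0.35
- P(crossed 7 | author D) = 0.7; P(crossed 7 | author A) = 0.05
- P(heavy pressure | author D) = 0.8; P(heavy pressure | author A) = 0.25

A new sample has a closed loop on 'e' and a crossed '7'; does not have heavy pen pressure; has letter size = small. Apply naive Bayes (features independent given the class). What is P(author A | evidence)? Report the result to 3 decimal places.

0.005

author D: 0.75 × 0.9 × 0.3 × 0.7 × (1−0.8) = 0.02835
author A: 0.25 × 0.05 × 0.3 × 0.05 × (1−0.25) = 0.000140625
P(author A | x) = 0.000140625 / 0.028490625 ≈ 0.005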